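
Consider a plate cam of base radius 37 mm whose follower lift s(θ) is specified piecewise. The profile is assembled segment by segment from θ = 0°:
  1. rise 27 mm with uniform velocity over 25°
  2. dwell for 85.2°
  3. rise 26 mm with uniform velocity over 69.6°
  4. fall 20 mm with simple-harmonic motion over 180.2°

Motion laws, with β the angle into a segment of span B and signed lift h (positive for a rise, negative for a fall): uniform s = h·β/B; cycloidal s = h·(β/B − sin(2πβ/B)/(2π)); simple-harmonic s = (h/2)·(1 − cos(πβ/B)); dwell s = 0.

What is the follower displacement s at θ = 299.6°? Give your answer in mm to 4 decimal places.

seg 1 [0°–25°] uniform, h=27: full span → s += 27 → s = 27.0000
seg 2 [25°–110.2°] dwell: s stays 27.0000
seg 3 [110.2°–179.8°] uniform, h=26: full span → s += 26 → s = 53.0000
seg 4 [179.8°–360°] simple-harmonic, h=-20: θ=299.6° here. β=119.8, B=180.2. -20/2·(1 − cos(π·0.6648)) = -14.9496 → s = 38.0504

38.0504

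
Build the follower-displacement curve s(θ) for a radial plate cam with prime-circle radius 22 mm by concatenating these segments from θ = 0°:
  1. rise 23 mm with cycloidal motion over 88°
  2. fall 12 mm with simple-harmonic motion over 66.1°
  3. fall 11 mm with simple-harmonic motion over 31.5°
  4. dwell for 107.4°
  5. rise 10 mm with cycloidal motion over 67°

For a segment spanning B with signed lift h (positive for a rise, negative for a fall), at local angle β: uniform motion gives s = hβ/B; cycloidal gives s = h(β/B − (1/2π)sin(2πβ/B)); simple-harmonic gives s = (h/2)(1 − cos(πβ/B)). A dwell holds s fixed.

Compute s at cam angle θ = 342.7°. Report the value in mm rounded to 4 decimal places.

seg 1 [0°–88°] cycloidal, h=23: full span → s += 23 → s = 23.0000
seg 2 [88°–154.1°] simple-harmonic, h=-12: full span → s += -12 → s = 11.0000
seg 3 [154.1°–185.6°] simple-harmonic, h=-11: full span → s += -11 → s = 0.0000
seg 4 [185.6°–293°] dwell: s stays 0.0000
seg 5 [293°–360°] cycloidal, h=10: θ=342.7° here. β=49.7, B=67. 10·(0.7418 − sin(2π·0.7418)/(2π)) = 9.0073 → s = 9.0073

9.0073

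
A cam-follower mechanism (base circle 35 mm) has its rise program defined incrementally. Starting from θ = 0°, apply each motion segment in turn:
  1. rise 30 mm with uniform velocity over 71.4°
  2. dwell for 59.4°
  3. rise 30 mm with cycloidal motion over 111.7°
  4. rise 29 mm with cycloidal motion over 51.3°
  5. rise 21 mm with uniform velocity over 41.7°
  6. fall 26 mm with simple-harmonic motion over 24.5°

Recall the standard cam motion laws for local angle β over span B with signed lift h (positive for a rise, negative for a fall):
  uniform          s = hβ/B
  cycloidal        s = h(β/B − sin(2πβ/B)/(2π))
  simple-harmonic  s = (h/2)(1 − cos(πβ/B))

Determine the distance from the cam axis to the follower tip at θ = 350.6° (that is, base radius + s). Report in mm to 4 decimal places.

seg 1 [0°–71.4°] uniform, h=30: full span → s += 30 → s = 30.0000
seg 2 [71.4°–130.8°] dwell: s stays 30.0000
seg 3 [130.8°–242.5°] cycloidal, h=30: full span → s += 30 → s = 60.0000
seg 4 [242.5°–293.8°] cycloidal, h=29: full span → s += 29 → s = 89.0000
seg 5 [293.8°–335.5°] uniform, h=21: full span → s += 21 → s = 110.0000
seg 6 [335.5°–360°] simple-harmonic, h=-26: θ=350.6° here. β=15.1, B=24.5. -26/2·(1 − cos(π·0.6163)) = -17.6458 → s = 92.3542
radial distance = base radius + s = 35 + 92.3542 = 127.3542

127.3542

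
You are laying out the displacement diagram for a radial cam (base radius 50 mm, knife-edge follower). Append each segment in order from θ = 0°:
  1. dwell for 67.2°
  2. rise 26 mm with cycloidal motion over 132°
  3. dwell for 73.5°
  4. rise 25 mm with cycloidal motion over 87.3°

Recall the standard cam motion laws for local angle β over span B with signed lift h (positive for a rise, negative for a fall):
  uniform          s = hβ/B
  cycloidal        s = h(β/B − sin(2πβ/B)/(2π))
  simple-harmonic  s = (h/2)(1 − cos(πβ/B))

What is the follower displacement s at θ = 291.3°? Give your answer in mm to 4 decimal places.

seg 1 [0°–67.2°] dwell: s stays 0.0000
seg 2 [67.2°–199.2°] cycloidal, h=26: full span → s += 26 → s = 26.0000
seg 3 [199.2°–272.7°] dwell: s stays 26.0000
seg 4 [272.7°–360°] cycloidal, h=25: θ=291.3° here. β=18.6, B=87.3. 25·(0.2131 − sin(2π·0.2131)/(2π)) = 1.4543 → s = 27.4543

27.4543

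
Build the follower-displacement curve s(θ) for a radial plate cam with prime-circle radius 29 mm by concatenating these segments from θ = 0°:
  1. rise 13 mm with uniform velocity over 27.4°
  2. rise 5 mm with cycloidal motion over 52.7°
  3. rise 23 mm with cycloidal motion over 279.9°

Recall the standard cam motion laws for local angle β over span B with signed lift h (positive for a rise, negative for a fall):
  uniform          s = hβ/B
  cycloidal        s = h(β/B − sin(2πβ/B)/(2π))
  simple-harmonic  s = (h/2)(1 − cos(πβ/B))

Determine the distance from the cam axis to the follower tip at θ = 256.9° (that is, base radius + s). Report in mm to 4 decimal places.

seg 1 [0°–27.4°] uniform, h=13: full span → s += 13 → s = 13.0000
seg 2 [27.4°–80.1°] cycloidal, h=5: full span → s += 5 → s = 18.0000
seg 3 [80.1°–360°] cycloidal, h=23: θ=256.9° here. β=176.8, B=279.9. 23·(0.6317 − sin(2π·0.6317)/(2π)) = 17.2224 → s = 35.2224
radial distance = base radius + s = 29 + 35.2224 = 64.2224

64.2224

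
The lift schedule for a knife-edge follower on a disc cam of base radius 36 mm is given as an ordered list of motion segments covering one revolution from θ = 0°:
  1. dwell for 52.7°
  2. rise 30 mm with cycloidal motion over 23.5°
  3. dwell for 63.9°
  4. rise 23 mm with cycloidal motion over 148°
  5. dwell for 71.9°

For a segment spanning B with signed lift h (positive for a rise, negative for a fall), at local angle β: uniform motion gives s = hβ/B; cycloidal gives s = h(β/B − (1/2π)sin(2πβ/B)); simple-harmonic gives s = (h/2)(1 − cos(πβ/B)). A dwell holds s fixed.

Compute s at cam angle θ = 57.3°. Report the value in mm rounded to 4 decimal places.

seg 1 [0°–52.7°] dwell: s stays 0.0000
seg 2 [52.7°–76.2°] cycloidal, h=30: θ=57.3° here. β=4.6, B=23.5. 30·(0.1957 − sin(2π·0.1957)/(2π)) = 1.3724 → s = 1.3724

1.3724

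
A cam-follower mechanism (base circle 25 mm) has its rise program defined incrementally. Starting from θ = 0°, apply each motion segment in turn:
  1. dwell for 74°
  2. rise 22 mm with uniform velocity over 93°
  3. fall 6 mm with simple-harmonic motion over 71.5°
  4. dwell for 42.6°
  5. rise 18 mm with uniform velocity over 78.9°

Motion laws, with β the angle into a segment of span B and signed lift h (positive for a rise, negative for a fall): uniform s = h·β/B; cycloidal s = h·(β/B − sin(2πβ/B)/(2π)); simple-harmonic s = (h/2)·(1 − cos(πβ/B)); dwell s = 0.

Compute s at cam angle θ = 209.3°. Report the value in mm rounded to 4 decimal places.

seg 1 [0°–74°] dwell: s stays 0.0000
seg 2 [74°–167°] uniform, h=22: full span → s += 22 → s = 22.0000
seg 3 [167°–238.5°] simple-harmonic, h=-6: θ=209.3° here. β=42.3, B=71.5. -6/2·(1 − cos(π·0.5916)) = -3.8515 → s = 18.1485

18.1485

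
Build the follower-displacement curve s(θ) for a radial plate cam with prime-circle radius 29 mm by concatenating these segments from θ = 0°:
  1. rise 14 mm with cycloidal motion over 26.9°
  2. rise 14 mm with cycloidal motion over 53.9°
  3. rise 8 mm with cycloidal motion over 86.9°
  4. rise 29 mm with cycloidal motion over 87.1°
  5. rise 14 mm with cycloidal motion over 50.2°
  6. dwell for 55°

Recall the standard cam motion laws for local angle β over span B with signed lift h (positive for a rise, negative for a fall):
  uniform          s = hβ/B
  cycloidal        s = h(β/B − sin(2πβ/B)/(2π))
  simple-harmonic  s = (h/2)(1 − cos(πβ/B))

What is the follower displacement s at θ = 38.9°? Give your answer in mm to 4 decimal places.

seg 1 [0°–26.9°] cycloidal, h=14: full span → s += 14 → s = 14.0000
seg 2 [26.9°–80.8°] cycloidal, h=14: θ=38.9° here. β=12, B=53.9. 14·(0.2226 − sin(2π·0.2226)/(2π)) = 0.9216 → s = 14.9216

14.9216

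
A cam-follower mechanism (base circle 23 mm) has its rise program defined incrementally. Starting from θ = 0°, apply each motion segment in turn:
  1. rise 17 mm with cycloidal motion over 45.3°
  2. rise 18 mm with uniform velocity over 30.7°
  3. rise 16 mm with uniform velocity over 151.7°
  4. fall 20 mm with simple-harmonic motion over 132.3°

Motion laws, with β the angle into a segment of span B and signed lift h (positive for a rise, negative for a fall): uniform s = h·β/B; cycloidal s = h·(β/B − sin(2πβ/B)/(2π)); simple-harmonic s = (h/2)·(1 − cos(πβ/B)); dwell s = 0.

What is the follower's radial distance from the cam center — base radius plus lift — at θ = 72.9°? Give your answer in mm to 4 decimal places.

seg 1 [0°–45.3°] cycloidal, h=17: full span → s += 17 → s = 17.0000
seg 2 [45.3°–76°] uniform, h=18: θ=72.9° here. β=27.6, B=30.7. 18·27.6/30.7 = 16.1824 → s = 33.1824
radial distance = base radius + s = 23 + 33.1824 = 56.1824

56.1824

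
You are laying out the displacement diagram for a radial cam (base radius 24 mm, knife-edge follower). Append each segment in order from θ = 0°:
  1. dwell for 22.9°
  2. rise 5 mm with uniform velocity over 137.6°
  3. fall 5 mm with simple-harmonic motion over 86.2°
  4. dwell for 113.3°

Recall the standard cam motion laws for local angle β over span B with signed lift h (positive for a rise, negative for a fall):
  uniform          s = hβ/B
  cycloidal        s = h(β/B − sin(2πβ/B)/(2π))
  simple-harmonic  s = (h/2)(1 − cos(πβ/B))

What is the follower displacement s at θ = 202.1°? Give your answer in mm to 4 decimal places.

seg 1 [0°–22.9°] dwell: s stays 0.0000
seg 2 [22.9°–160.5°] uniform, h=5: full span → s += 5 → s = 5.0000
seg 3 [160.5°–246.7°] simple-harmonic, h=-5: θ=202.1° here. β=41.6, B=86.2. -5/2·(1 − cos(π·0.4826)) = -2.3634 → s = 2.6366

2.6366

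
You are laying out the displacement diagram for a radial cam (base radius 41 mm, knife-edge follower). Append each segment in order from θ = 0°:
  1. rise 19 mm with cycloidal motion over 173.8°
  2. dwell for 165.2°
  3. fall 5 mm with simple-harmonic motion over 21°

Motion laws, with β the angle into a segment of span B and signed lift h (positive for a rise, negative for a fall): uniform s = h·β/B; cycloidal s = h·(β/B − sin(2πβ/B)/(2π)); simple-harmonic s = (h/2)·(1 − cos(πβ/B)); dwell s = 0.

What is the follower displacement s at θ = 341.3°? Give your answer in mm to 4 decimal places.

seg 1 [0°–173.8°] cycloidal, h=19: full span → s += 19 → s = 19.0000
seg 2 [173.8°–339°] dwell: s stays 19.0000
seg 3 [339°–360°] simple-harmonic, h=-5: θ=341.3° here. β=2.3, B=21. -5/2·(1 − cos(π·0.1095)) = -0.1465 → s = 18.8535

18.8535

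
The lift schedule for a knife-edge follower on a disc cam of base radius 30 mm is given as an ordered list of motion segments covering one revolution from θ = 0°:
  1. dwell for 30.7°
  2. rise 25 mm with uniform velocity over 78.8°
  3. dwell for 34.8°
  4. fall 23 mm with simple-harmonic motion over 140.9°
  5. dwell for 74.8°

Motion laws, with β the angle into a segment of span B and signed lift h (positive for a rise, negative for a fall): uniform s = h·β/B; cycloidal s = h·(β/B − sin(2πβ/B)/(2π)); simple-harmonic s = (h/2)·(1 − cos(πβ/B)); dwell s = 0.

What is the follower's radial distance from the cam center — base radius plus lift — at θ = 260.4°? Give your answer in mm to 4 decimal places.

seg 1 [0°–30.7°] dwell: s stays 0.0000
seg 2 [30.7°–109.5°] uniform, h=25: full span → s += 25 → s = 25.0000
seg 3 [109.5°–144.3°] dwell: s stays 25.0000
seg 4 [144.3°–285.2°] simple-harmonic, h=-23: θ=260.4° here. β=116.1, B=140.9. -23/2·(1 − cos(π·0.8240)) = -21.2862 → s = 3.7138
radial distance = base radius + s = 30 + 3.7138 = 33.7138

33.7138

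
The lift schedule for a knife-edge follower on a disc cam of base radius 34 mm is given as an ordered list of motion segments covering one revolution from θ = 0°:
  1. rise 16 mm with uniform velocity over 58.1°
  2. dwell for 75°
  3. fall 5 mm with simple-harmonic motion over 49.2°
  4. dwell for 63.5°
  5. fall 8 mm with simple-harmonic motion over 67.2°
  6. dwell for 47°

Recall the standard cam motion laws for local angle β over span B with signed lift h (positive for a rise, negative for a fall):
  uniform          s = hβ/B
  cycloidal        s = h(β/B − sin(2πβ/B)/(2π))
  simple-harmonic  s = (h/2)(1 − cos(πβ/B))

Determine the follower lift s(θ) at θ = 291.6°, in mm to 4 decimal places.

seg 1 [0°–58.1°] uniform, h=16: full span → s += 16 → s = 16.0000
seg 2 [58.1°–133.1°] dwell: s stays 16.0000
seg 3 [133.1°–182.3°] simple-harmonic, h=-5: full span → s += -5 → s = 11.0000
seg 4 [182.3°–245.8°] dwell: s stays 11.0000
seg 5 [245.8°–313°] simple-harmonic, h=-8: θ=291.6° here. β=45.8, B=67.2. -8/2·(1 − cos(π·0.6815)) = -6.1597 → s = 4.8403

4.8403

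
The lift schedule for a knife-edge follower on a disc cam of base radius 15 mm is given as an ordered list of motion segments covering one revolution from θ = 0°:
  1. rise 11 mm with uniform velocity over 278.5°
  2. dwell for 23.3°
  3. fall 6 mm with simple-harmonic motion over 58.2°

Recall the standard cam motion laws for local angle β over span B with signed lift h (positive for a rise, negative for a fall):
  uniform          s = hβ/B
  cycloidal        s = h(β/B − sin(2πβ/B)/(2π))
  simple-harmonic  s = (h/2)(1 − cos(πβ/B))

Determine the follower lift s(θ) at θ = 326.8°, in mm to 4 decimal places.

seg 1 [0°–278.5°] uniform, h=11: full span → s += 11 → s = 11.0000
seg 2 [278.5°–301.8°] dwell: s stays 11.0000
seg 3 [301.8°–360°] simple-harmonic, h=-6: θ=326.8° here. β=25, B=58.2. -6/2·(1 − cos(π·0.4296)) = -2.3415 → s = 8.6585

8.6585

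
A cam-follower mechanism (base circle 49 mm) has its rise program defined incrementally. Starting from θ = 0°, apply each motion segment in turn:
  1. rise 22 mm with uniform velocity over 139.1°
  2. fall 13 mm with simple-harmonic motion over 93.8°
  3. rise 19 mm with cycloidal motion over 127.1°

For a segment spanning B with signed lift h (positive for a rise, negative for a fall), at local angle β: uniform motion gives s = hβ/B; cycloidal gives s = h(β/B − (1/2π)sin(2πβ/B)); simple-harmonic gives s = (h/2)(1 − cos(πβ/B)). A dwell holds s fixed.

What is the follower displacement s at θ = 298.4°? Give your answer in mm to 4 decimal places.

seg 1 [0°–139.1°] uniform, h=22: full span → s += 22 → s = 22.0000
seg 2 [139.1°–232.9°] simple-harmonic, h=-13: full span → s += -13 → s = 9.0000
seg 3 [232.9°–360°] cycloidal, h=19: θ=298.4° here. β=65.5, B=127.1. 19·(0.5153 − sin(2π·0.5153)/(2π)) = 10.0826 → s = 19.0826

19.0826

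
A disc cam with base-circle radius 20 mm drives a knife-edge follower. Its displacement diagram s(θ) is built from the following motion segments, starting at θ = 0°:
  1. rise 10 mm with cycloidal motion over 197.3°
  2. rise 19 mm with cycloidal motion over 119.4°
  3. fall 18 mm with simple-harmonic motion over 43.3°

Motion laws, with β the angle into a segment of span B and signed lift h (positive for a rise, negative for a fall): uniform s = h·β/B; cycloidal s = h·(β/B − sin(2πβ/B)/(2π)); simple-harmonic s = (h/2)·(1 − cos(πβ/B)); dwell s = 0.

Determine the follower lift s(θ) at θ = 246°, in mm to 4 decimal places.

seg 1 [0°–197.3°] cycloidal, h=10: full span → s += 10 → s = 10.0000
seg 2 [197.3°–316.7°] cycloidal, h=19: θ=246° here. β=48.7, B=119.4. 19·(0.4079 − sin(2π·0.4079)/(2π)) = 6.0953 → s = 16.0953

16.0953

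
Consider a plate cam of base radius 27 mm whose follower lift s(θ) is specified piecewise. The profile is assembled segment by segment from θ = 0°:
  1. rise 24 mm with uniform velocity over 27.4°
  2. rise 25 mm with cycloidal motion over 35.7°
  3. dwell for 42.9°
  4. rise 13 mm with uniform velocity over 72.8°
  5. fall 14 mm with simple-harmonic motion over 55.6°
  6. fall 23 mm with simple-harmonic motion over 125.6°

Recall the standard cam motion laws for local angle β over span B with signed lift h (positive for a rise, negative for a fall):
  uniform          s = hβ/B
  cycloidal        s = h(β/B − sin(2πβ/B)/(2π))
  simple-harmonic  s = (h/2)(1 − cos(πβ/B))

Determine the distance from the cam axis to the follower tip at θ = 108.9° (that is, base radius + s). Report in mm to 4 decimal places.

seg 1 [0°–27.4°] uniform, h=24: full span → s += 24 → s = 24.0000
seg 2 [27.4°–63.1°] cycloidal, h=25: full span → s += 25 → s = 49.0000
seg 3 [63.1°–106°] dwell: s stays 49.0000
seg 4 [106°–178.8°] uniform, h=13: θ=108.9° here. β=2.9, B=72.8. 13·2.9/72.8 = 0.5179 → s = 49.5179
radial distance = base radius + s = 27 + 49.5179 = 76.5179

76.5179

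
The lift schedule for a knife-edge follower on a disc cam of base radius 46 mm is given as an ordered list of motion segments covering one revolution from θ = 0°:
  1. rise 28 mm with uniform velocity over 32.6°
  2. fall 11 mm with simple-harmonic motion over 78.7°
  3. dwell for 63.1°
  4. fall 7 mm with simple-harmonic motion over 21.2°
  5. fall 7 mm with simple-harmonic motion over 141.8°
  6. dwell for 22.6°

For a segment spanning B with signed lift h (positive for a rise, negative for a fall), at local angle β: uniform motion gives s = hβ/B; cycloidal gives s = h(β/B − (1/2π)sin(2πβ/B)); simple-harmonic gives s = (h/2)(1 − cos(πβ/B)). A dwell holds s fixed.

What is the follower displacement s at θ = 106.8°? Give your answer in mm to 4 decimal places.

seg 1 [0°–32.6°] uniform, h=28: full span → s += 28 → s = 28.0000
seg 2 [32.6°–111.3°] simple-harmonic, h=-11: θ=106.8° here. β=74.2, B=78.7. -11/2·(1 − cos(π·0.9428)) = -10.9115 → s = 17.0885

17.0885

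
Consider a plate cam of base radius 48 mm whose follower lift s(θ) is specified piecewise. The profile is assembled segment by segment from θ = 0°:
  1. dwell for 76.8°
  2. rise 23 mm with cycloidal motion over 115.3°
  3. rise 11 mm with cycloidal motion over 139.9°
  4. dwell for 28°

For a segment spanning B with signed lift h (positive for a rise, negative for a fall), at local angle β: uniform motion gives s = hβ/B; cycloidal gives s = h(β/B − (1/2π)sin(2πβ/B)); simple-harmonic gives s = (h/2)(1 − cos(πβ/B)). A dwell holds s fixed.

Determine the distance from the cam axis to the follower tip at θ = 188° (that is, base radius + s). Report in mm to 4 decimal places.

seg 1 [0°–76.8°] dwell: s stays 0.0000
seg 2 [76.8°–192.1°] cycloidal, h=23: θ=188° here. β=111.2, B=115.3. 23·(0.9644 − sin(2π·0.9644)/(2π)) = 22.9932 → s = 22.9932
radial distance = base radius + s = 48 + 22.9932 = 70.9932

70.9932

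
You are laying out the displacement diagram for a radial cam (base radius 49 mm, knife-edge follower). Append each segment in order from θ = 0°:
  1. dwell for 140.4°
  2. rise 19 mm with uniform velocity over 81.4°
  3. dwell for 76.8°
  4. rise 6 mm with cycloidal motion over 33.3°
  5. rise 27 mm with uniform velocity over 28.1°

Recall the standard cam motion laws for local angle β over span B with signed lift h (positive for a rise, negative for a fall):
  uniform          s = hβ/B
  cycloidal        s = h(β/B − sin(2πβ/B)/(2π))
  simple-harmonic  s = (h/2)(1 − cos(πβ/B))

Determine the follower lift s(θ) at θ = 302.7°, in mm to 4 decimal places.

seg 1 [0°–140.4°] dwell: s stays 0.0000
seg 2 [140.4°–221.8°] uniform, h=19: full span → s += 19 → s = 19.0000
seg 3 [221.8°–298.6°] dwell: s stays 19.0000
seg 4 [298.6°–331.9°] cycloidal, h=6: θ=302.7° here. β=4.1, B=33.3. 6·(0.1231 − sin(2π·0.1231)/(2π)) = 0.0715 → s = 19.0715

19.0715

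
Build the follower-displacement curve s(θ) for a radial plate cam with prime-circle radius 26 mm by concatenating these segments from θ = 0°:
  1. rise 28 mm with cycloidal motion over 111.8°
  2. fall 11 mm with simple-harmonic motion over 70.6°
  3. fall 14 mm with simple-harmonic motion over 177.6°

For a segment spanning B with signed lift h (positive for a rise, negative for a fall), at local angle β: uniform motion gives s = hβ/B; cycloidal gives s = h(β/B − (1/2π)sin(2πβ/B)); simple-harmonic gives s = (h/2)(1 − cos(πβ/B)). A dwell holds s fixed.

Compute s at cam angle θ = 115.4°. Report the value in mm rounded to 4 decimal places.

seg 1 [0°–111.8°] cycloidal, h=28: full span → s += 28 → s = 28.0000
seg 2 [111.8°–182.4°] simple-harmonic, h=-11: θ=115.4° here. β=3.6, B=70.6. -11/2·(1 − cos(π·0.0510)) = -0.0704 → s = 27.9296

27.9296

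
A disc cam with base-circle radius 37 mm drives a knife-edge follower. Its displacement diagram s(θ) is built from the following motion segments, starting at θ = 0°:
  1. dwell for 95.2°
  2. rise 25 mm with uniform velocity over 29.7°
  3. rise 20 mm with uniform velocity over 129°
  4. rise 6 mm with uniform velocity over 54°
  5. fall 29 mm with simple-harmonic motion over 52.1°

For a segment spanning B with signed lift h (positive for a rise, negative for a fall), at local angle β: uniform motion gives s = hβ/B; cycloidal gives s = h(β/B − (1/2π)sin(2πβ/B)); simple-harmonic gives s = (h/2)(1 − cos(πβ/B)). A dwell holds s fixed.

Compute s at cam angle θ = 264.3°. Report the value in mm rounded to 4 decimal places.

seg 1 [0°–95.2°] dwell: s stays 0.0000
seg 2 [95.2°–124.9°] uniform, h=25: full span → s += 25 → s = 25.0000
seg 3 [124.9°–253.9°] uniform, h=20: full span → s += 20 → s = 45.0000
seg 4 [253.9°–307.9°] uniform, h=6: θ=264.3° here. β=10.4, B=54. 6·10.4/54 = 1.1556 → s = 46.1556

46.1556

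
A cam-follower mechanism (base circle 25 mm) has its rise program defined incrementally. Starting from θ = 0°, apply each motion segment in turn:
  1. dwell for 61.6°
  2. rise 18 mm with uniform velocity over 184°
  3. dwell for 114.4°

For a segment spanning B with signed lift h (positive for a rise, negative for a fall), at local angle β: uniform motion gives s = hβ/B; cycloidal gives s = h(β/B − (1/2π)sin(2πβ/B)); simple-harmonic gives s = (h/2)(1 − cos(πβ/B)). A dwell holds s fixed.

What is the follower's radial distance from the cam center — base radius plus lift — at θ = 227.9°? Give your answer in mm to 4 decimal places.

seg 1 [0°–61.6°] dwell: s stays 0.0000
seg 2 [61.6°–245.6°] uniform, h=18: θ=227.9° here. β=166.3, B=184. 18·166.3/184 = 16.2685 → s = 16.2685
radial distance = base radius + s = 25 + 16.2685 = 41.2685

41.2685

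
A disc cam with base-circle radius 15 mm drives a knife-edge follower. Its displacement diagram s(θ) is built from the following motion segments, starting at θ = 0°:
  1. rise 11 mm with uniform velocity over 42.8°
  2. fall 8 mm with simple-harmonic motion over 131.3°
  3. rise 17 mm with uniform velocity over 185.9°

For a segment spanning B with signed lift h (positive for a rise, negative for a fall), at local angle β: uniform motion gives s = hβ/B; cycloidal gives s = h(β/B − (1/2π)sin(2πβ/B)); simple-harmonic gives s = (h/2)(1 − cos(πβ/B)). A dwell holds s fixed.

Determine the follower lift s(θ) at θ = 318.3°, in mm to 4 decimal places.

seg 1 [0°–42.8°] uniform, h=11: full span → s += 11 → s = 11.0000
seg 2 [42.8°–174.1°] simple-harmonic, h=-8: full span → s += -8 → s = 3.0000
seg 3 [174.1°–360°] uniform, h=17: θ=318.3° here. β=144.2, B=185.9. 17·144.2/185.9 = 13.1867 → s = 16.1867

16.1867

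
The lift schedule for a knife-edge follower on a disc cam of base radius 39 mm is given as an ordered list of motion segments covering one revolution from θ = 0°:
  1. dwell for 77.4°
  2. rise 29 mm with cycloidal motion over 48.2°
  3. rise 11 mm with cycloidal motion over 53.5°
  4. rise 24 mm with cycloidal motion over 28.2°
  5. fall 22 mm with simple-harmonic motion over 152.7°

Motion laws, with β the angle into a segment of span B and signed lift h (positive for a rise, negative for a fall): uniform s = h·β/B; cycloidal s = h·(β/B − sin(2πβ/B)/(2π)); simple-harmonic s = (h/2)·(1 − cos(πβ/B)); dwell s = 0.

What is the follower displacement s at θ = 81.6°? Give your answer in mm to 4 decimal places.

seg 1 [0°–77.4°] dwell: s stays 0.0000
seg 2 [77.4°–125.6°] cycloidal, h=29: θ=81.6° here. β=4.2, B=48.2. 29·(0.0871 − sin(2π·0.0871)/(2π)) = 0.1244 → s = 0.1244

0.1244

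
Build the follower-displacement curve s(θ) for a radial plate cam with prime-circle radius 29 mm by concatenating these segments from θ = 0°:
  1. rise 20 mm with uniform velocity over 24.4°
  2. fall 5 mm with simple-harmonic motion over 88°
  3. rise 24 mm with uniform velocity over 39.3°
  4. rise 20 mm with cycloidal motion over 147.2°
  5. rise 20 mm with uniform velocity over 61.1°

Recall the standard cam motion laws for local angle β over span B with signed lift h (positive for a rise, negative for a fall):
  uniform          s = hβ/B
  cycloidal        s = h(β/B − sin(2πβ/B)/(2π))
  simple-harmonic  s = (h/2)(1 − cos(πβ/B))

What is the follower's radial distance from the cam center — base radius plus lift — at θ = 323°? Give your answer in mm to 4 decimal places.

seg 1 [0°–24.4°] uniform, h=20: full span → s += 20 → s = 20.0000
seg 2 [24.4°–112.4°] simple-harmonic, h=-5: full span → s += -5 → s = 15.0000
seg 3 [112.4°–151.7°] uniform, h=24: full span → s += 24 → s = 39.0000
seg 4 [151.7°–298.9°] cycloidal, h=20: full span → s += 20 → s = 59.0000
seg 5 [298.9°–360°] uniform, h=20: θ=323° here. β=24.1, B=61.1. 20·24.1/61.1 = 7.8887 → s = 66.8887
radial distance = base radius + s = 29 + 66.8887 = 95.8887

95.8887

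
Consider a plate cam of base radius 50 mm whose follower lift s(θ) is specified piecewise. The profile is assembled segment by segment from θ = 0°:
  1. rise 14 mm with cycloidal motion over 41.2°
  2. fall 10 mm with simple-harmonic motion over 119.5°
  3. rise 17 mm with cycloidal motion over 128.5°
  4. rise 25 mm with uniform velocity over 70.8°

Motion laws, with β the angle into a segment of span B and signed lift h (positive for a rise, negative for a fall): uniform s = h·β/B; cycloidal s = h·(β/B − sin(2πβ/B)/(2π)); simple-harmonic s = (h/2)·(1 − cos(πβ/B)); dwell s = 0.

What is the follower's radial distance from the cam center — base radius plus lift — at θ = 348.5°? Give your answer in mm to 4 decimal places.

seg 1 [0°–41.2°] cycloidal, h=14: full span → s += 14 → s = 14.0000
seg 2 [41.2°–160.7°] simple-harmonic, h=-10: full span → s += -10 → s = 4.0000
seg 3 [160.7°–289.2°] cycloidal, h=17: full span → s += 17 → s = 21.0000
seg 4 [289.2°–360°] uniform, h=25: θ=348.5° here. β=59.3, B=70.8. 25·59.3/70.8 = 20.9393 → s = 41.9393
radial distance = base radius + s = 50 + 41.9393 = 91.9393

91.9393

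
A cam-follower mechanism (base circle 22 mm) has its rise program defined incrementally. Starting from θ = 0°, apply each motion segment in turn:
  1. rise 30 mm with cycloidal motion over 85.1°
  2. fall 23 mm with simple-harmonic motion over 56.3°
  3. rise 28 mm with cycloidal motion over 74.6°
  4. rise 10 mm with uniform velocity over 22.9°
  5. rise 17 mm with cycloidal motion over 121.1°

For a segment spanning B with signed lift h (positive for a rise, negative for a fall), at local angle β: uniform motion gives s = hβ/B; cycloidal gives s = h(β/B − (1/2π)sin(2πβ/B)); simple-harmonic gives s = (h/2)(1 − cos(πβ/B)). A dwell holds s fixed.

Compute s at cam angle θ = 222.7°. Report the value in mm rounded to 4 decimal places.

seg 1 [0°–85.1°] cycloidal, h=30: full span → s += 30 → s = 30.0000
seg 2 [85.1°–141.4°] simple-harmonic, h=-23: full span → s += -23 → s = 7.0000
seg 3 [141.4°–216°] cycloidal, h=28: full span → s += 28 → s = 35.0000
seg 4 [216°–238.9°] uniform, h=10: θ=222.7° here. β=6.7, B=22.9. 10·6.7/22.9 = 2.9258 → s = 37.9258

37.9258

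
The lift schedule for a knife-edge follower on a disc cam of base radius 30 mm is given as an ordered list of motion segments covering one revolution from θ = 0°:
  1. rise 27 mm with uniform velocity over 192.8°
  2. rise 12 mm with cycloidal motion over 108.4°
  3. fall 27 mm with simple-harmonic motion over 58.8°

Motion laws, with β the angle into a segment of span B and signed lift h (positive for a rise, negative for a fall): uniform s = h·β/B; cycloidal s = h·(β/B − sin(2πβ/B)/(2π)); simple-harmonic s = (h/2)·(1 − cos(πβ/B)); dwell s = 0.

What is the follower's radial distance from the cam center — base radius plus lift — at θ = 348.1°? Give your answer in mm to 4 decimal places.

seg 1 [0°–192.8°] uniform, h=27: full span → s += 27 → s = 27.0000
seg 2 [192.8°–301.2°] cycloidal, h=12: full span → s += 12 → s = 39.0000
seg 3 [301.2°–360°] simple-harmonic, h=-27: θ=348.1° here. β=46.9, B=58.8. -27/2·(1 − cos(π·0.7976)) = -24.3621 → s = 14.6379
radial distance = base radius + s = 30 + 14.6379 = 44.6379

44.6379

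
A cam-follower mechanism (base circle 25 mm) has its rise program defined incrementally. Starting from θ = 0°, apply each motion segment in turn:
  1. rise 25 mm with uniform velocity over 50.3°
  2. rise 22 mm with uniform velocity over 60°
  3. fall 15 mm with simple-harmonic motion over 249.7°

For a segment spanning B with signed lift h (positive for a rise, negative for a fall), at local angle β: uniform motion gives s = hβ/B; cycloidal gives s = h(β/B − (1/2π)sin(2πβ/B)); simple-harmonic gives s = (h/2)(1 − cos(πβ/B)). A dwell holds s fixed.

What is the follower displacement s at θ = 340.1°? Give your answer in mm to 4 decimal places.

seg 1 [0°–50.3°] uniform, h=25: full span → s += 25 → s = 25.0000
seg 2 [50.3°–110.3°] uniform, h=22: full span → s += 22 → s = 47.0000
seg 3 [110.3°–360°] simple-harmonic, h=-15: θ=340.1° here. β=229.8, B=249.7. -15/2·(1 − cos(π·0.9203)) = -14.7662 → s = 32.2338

32.2338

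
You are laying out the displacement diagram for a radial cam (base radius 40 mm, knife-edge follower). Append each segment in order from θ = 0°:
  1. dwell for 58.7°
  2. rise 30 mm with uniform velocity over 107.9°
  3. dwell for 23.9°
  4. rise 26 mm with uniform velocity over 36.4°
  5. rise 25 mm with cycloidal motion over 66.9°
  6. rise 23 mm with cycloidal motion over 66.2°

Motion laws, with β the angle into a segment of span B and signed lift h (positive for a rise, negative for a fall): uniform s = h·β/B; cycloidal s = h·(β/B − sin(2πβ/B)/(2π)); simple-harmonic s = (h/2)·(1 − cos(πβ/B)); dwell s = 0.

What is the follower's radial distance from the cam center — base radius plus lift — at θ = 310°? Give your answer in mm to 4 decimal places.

seg 1 [0°–58.7°] dwell: s stays 0.0000
seg 2 [58.7°–166.6°] uniform, h=30: full span → s += 30 → s = 30.0000
seg 3 [166.6°–190.5°] dwell: s stays 30.0000
seg 4 [190.5°–226.9°] uniform, h=26: full span → s += 26 → s = 56.0000
seg 5 [226.9°–293.8°] cycloidal, h=25: full span → s += 25 → s = 81.0000
seg 6 [293.8°–360°] cycloidal, h=23: θ=310° here. β=16.2, B=66.2. 23·(0.2447 − sin(2π·0.2447)/(2π)) = 1.9699 → s = 82.9699
radial distance = base radius + s = 40 + 82.9699 = 122.9699

122.9699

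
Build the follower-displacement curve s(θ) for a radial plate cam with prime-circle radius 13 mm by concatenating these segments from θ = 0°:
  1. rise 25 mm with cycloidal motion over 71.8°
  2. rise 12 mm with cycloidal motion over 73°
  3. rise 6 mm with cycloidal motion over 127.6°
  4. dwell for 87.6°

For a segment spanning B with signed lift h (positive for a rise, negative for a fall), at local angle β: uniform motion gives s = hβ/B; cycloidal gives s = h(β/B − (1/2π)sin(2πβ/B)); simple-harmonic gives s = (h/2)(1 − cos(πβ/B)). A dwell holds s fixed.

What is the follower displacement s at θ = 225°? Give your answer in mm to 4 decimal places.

seg 1 [0°–71.8°] cycloidal, h=25: full span → s += 25 → s = 25.0000
seg 2 [71.8°–144.8°] cycloidal, h=12: full span → s += 12 → s = 37.0000
seg 3 [144.8°–272.4°] cycloidal, h=6: θ=225° here. β=80.2, B=127.6. 6·(0.6285 − sin(2π·0.6285)/(2π)) = 4.4612 → s = 41.4612

41.4612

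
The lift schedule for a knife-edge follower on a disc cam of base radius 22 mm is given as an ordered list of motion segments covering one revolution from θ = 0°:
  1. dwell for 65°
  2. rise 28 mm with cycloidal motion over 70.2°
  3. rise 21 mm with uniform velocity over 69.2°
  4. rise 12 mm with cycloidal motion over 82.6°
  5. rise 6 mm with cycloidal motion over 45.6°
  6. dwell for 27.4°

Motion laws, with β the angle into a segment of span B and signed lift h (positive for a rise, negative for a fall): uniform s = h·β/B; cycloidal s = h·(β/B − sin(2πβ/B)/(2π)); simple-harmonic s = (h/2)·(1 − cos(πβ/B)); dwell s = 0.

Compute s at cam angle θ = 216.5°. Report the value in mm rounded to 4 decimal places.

seg 1 [0°–65°] dwell: s stays 0.0000
seg 2 [65°–135.2°] cycloidal, h=28: full span → s += 28 → s = 28.0000
seg 3 [135.2°–204.4°] uniform, h=21: full span → s += 21 → s = 49.0000
seg 4 [204.4°–287°] cycloidal, h=12: θ=216.5° here. β=12.1, B=82.6. 12·(0.1465 − sin(2π·0.1465)/(2π)) = 0.2379 → s = 49.2379

49.2379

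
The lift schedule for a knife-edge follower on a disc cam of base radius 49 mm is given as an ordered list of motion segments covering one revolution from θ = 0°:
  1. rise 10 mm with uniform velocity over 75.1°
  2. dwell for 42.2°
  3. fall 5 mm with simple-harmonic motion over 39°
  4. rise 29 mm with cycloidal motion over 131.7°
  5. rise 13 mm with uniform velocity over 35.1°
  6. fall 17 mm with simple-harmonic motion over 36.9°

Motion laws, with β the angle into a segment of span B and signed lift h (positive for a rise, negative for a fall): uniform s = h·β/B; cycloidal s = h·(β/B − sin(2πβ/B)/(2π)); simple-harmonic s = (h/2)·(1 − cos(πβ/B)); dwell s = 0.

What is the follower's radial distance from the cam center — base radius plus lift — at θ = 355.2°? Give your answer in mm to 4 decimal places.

seg 1 [0°–75.1°] uniform, h=10: full span → s += 10 → s = 10.0000
seg 2 [75.1°–117.3°] dwell: s stays 10.0000
seg 3 [117.3°–156.3°] simple-harmonic, h=-5: full span → s += -5 → s = 5.0000
seg 4 [156.3°–288°] cycloidal, h=29: full span → s += 29 → s = 34.0000
seg 5 [288°–323.1°] uniform, h=13: full span → s += 13 → s = 47.0000
seg 6 [323.1°–360°] simple-harmonic, h=-17: θ=355.2° here. β=32.1, B=36.9. -17/2·(1 − cos(π·0.8699)) = -16.3001 → s = 30.6999
radial distance = base radius + s = 49 + 30.6999 = 79.6999

79.6999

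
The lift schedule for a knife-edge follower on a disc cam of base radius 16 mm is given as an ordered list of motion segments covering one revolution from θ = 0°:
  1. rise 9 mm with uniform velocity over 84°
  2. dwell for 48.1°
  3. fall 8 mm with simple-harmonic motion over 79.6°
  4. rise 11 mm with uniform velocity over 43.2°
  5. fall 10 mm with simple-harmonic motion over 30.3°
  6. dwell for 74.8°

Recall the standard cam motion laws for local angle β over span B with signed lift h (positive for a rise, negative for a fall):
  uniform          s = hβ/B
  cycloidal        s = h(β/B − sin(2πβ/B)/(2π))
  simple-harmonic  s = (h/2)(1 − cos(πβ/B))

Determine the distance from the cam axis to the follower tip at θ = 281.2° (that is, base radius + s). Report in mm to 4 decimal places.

seg 1 [0°–84°] uniform, h=9: full span → s += 9 → s = 9.0000
seg 2 [84°–132.1°] dwell: s stays 9.0000
seg 3 [132.1°–211.7°] simple-harmonic, h=-8: full span → s += -8 → s = 1.0000
seg 4 [211.7°–254.9°] uniform, h=11: full span → s += 11 → s = 12.0000
seg 5 [254.9°–285.2°] simple-harmonic, h=-10: θ=281.2° here. β=26.3, B=30.3. -10/2·(1 − cos(π·0.8680)) = -9.5761 → s = 2.4239
radial distance = base radius + s = 16 + 2.4239 = 18.4239

18.4239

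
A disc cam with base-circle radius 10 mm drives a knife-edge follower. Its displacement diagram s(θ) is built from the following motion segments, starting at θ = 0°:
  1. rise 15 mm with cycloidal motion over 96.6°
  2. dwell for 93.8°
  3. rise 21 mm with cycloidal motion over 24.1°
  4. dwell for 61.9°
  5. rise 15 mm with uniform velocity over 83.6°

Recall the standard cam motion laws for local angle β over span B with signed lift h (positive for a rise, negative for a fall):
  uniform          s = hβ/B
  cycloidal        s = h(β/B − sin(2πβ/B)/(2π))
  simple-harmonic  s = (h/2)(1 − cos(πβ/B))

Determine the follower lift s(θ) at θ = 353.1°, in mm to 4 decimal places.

seg 1 [0°–96.6°] cycloidal, h=15: full span → s += 15 → s = 15.0000
seg 2 [96.6°–190.4°] dwell: s stays 15.0000
seg 3 [190.4°–214.5°] cycloidal, h=21: full span → s += 21 → s = 36.0000
seg 4 [214.5°–276.4°] dwell: s stays 36.0000
seg 5 [276.4°–360°] uniform, h=15: θ=353.1° here. β=76.7, B=83.6. 15·76.7/83.6 = 13.7620 → s = 49.7620

49.7620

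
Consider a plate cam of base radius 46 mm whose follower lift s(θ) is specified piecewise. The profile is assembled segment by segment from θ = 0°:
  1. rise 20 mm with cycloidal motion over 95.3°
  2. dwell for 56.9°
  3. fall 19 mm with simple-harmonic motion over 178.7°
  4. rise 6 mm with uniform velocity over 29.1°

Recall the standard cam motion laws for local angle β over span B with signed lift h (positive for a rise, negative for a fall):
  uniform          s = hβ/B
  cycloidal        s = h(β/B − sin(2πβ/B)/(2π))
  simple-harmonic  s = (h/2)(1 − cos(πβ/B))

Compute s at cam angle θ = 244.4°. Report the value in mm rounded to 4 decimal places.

seg 1 [0°–95.3°] cycloidal, h=20: full span → s += 20 → s = 20.0000
seg 2 [95.3°–152.2°] dwell: s stays 20.0000
seg 3 [152.2°–330.9°] simple-harmonic, h=-19: θ=244.4° here. β=92.2, B=178.7. -19/2·(1 − cos(π·0.5159)) = -9.9758 → s = 10.0242

10.0242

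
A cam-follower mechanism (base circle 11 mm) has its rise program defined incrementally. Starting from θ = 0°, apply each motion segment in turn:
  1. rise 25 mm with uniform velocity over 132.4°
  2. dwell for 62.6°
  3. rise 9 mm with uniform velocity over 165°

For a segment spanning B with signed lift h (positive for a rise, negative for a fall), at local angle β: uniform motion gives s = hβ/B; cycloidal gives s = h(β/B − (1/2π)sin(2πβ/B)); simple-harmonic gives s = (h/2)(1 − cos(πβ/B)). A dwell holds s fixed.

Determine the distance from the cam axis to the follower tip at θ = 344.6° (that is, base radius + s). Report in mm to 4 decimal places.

seg 1 [0°–132.4°] uniform, h=25: full span → s += 25 → s = 25.0000
seg 2 [132.4°–195°] dwell: s stays 25.0000
seg 3 [195°–360°] uniform, h=9: θ=344.6° here. β=149.6, B=165. 9·149.6/165 = 8.1600 → s = 33.1600
radial distance = base radius + s = 11 + 33.1600 = 44.1600

44.1600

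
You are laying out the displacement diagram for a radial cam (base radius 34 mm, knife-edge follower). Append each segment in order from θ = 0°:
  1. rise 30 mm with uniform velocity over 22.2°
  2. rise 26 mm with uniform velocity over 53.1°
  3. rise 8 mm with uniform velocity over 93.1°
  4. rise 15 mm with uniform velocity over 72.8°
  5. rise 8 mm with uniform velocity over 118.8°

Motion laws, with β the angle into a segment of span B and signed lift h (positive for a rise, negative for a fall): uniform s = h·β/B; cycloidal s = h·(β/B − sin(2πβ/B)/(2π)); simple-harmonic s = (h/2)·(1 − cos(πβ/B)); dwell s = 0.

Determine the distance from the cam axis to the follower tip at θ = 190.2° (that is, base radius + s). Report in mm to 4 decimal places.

seg 1 [0°–22.2°] uniform, h=30: full span → s += 30 → s = 30.0000
seg 2 [22.2°–75.3°] uniform, h=26: full span → s += 26 → s = 56.0000
seg 3 [75.3°–168.4°] uniform, h=8: full span → s += 8 → s = 64.0000
seg 4 [168.4°–241.2°] uniform, h=15: θ=190.2° here. β=21.8, B=72.8. 15·21.8/72.8 = 4.4918 → s = 68.4918
radial distance = base radius + s = 34 + 68.4918 = 102.4918

102.4918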